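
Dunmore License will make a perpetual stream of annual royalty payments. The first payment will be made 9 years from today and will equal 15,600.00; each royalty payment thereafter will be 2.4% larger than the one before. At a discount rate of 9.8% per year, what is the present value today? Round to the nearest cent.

Value at end of year 8: C₁ / (r − g) = 15,600.00 / (0.098 − 0.024) = 210,810.8108
Discount to today: PV = 210,810.8108 / (1 + 0.098)^8 = 210,810.8108 / 2.112607 = 99,787.04

99787.04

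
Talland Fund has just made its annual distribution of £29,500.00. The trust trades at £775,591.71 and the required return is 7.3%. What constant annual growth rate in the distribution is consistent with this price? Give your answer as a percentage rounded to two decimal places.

3.37%

P = D₀(1+g)/(r−g) ⇒ P(r−g) = D₀(1+g) ⇒ g(P+D₀) = P·r − D₀
g = (P·r − D₀)/(P + D₀) = (£775,591.71×0.073 − £29,500.00) / (£775,591.71 + £29,500.00) = 0.033683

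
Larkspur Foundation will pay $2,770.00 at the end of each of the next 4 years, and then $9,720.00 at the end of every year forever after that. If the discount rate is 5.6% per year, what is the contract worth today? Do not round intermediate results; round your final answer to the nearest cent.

$149266.71

PV of 4-year annuity: $2,770.00 × [1 − (1+0.056)^−4] / 0.056 = 9686.91533
Perpetuity value at year 4: $9,720.00 / 0.056 = 173571.42857
PV of perpetuity: 173571.42857 / (1+0.056)^4 = 139579.79789
Total PV = 9686.91533 + 139579.79789 = 149266.71322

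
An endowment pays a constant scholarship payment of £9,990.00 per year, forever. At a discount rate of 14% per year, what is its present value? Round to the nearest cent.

Level perpetuity: PV = C / r = £9,990.00 / 0.14 = £71,357.14

£71357.14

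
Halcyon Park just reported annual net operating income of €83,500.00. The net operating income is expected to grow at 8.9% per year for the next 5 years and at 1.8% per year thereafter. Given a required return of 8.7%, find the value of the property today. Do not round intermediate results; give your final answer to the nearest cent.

D_1 = 90931.50000
D_2 = 99024.40350
D_3 = 107837.57541
D_4 = 117435.11962
D_5 = 127886.84527
Terminal value at year 5: TV = D_5×(1+g_2)/(r−g_2) = 130188.80848/0.069 = 1886794.32586
P_0 = D_1/(1+r)^1 + D_2/(1+r)^2 + D_3/(1+r)^3 + D_4/(1+r)^4 + D_5/(1+r)^5 + TV/(1+r)^5
    = 83653.63385 + 83807.55038 + 83961.75011 + 84116.23355 + 84271.00123 + 1243302.59784 = 1663112.76697

€1663112.77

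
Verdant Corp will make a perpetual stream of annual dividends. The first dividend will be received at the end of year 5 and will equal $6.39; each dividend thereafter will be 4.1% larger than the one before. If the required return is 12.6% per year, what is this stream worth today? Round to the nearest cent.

Value at end of year 4: C₁ / (r − g) = $6.39 / (0.126 − 0.041) = $75.1765
Discount to today: PV = $75.1765 / (1 + 0.126)^4 = $75.1765 / 1.607510 = $46.77

$46.77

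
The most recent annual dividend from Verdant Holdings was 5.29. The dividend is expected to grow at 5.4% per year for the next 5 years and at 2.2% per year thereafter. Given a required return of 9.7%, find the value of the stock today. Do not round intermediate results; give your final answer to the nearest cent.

D_1 = 5.57566
D_2 = 5.87675
D_3 = 6.19409
D_4 = 6.52857
D_5 = 6.88111
Terminal value at year 5: TV = D_5×(1+g_2)/(r−g_2) = 7.03250/0.075 = 93.76664
P_0 = D_1/(1+r)^1 + D_2/(1+r)^2 + D_3/(1+r)^3 + D_4/(1+r)^4 + D_5/(1+r)^5 + TV/(1+r)^5
    = 5.08264 + 4.88342 + 4.69200 + 4.50808 + 4.33137 + 59.02218 = 82.51968

82.52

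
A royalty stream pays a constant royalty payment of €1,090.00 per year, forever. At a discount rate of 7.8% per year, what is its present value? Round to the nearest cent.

Level perpetuity: PV = C / r = €1,090.00 / 0.078 = €13,974.36

€13974.36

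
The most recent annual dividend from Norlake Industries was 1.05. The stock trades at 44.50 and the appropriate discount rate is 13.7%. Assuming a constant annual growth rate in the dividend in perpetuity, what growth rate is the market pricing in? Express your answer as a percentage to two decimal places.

P = D₀(1+g)/(r−g) ⇒ P(r−g) = D₀(1+g) ⇒ g(P+D₀) = P·r − D₀
g = (P·r − D₀)/(P + D₀) = (44.50×0.137 − 1.05) / (44.50 + 1.05) = 0.110790

11.08%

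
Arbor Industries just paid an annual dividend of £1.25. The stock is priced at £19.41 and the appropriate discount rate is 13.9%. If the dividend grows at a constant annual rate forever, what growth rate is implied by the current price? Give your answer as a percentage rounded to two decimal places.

P = D₀(1+g)/(r−g) ⇒ P(r−g) = D₀(1+g) ⇒ g(P+D₀) = P·r − D₀
g = (P·r − D₀)/(P + D₀) = (£19.41×0.139 − £1.25) / (£19.41 + £1.25) = 0.070087

7.01%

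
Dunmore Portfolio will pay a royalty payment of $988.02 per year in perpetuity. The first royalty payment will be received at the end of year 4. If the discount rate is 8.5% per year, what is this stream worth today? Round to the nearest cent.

$9100.34

Value at end of year 3: C / r = $988.02 / 0.085 = $11,623.7647
Discount to today: PV = $11,623.7647 / (1 + 0.085)^3 = $11,623.7647 / 1.277289 = $9,100.34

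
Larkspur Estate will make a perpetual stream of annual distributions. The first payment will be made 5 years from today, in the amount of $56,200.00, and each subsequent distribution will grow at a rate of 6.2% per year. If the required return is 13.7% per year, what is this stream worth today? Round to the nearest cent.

Value at end of year 4: C₁ / (r − g) = $56,200.00 / (0.137 − 0.062) = $749,333.3333
Discount to today: PV = $749,333.3333 / (1 + 0.137)^4 = $749,333.3333 / 1.671252 = $448,366.54

$448366.54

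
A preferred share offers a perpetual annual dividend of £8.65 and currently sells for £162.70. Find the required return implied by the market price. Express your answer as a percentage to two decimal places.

5.32%

P = C/r ⇒ r = C/P = £8.65/£162.70 = 0.053165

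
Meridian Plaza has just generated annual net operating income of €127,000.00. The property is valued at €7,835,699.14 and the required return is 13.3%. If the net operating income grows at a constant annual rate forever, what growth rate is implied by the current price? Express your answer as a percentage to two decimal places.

11.49%

P = D₀(1+g)/(r−g) ⇒ P(r−g) = D₀(1+g) ⇒ g(P+D₀) = P·r − D₀
g = (P·r − D₀)/(P + D₀) = (€7,835,699.14×0.133 − €127,000.00) / (€7,835,699.14 + €127,000.00) = 0.114929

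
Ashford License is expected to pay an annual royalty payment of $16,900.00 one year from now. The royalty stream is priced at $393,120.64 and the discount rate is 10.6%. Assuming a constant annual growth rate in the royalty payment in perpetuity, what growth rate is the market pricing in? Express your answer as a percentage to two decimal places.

6.30%

P = D₁/(r−g) ⇒ g = r − D₁/P = 0.106 − $16,900.00/$393,120.64 = 0.063011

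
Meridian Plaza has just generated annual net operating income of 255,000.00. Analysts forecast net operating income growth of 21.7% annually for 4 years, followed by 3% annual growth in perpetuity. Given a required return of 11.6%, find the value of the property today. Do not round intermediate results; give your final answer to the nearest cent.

5591640.52

D_1 = 310335.00000
D_2 = 377677.69500
D_3 = 459633.75481
D_4 = 559374.27961
Terminal value at year 4: TV = D_4×(1+g_2)/(r−g_2) = 576155.50800/0.086 = 6699482.65114
P_0 = D_1/(1+r)^1 + D_2/(1+r)^2 + D_3/(1+r)^3 + D_4/(1+r)^4 + TV/(1+r)^4
    = 278077.95699 + 303244.51044 + 330688.68209 + 360616.60045 + 4319012.77283 = 5591640.52280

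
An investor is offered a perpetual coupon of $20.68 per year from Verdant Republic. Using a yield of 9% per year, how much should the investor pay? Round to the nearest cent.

$229.78

Level perpetuity: PV = C / r = $20.68 / 0.09 = $229.78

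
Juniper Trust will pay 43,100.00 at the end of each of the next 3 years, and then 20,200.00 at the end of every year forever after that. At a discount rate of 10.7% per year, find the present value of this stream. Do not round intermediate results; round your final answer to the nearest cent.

PV of 3-year annuity: 43,100.00 × [1 − (1+0.107)^−3] / 0.107 = 105876.09603
Perpetuity value at year 3: 20,200.00 / 0.107 = 188785.04673
PV of perpetuity: 188785.04673 / (1+0.107)^3 = 139163.30334
Total PV = 105876.09603 + 139163.30334 = 245039.39938

245039.40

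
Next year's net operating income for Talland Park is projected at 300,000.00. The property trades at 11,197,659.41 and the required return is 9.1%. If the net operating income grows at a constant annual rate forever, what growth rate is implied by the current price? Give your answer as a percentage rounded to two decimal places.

6.42%

P = D₁/(r−g) ⇒ g = r − D₁/P = 0.091 − 300,000.00/11,197,659.41 = 0.064209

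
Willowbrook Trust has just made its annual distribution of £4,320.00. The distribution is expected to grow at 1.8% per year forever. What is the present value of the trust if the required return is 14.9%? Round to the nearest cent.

£33570.69

D₁ = D₀ × (1 + g) = £4,320.00 × 1.018 = £4,397.7600
Growing perpetuity: P = D₁ / (r − g) = £4,397.7600 / (0.149 − 0.018) = £33,570.69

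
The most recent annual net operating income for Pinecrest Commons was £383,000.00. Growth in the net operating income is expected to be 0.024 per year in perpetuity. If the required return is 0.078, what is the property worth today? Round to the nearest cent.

£7262814.81

D₁ = D₀ × (1 + g) = £383,000.00 × 1.024 = £392,192.0000
Growing perpetuity: P = D₁ / (r − g) = £392,192.0000 / (0.078 − 0.024) = £7,262,814.81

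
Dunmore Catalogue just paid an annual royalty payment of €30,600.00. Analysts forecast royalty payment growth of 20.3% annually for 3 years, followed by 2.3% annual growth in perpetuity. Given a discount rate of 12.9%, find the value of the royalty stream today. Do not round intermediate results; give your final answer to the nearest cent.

€461646.45

D_1 = 36811.80000
D_2 = 44284.59540
D_3 = 53274.36827
Terminal value at year 3: TV = D_3×(1+g_2)/(r−g_2) = 54499.67874/0.106 = 514147.91261
P_0 = D_1/(1+r)^1 + D_2/(1+r)^2 + D_3/(1+r)^3 + TV/(1+r)^3
    = 32605.66873 + 34742.79848 + 37020.00582 + 357277.98072 = 461646.45376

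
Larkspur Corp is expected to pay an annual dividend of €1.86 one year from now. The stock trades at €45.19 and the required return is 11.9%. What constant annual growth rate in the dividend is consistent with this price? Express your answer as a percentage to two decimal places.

P = D₁/(r−g) ⇒ g = r − D₁/P = 0.119 − €1.86/€45.19 = 0.077840

7.78%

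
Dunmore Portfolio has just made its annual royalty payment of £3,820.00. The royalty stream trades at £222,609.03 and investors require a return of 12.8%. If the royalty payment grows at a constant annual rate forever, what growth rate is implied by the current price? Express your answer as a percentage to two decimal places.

P = D₀(1+g)/(r−g) ⇒ P(r−g) = D₀(1+g) ⇒ g(P+D₀) = P·r − D₀
g = (P·r − D₀)/(P + D₀) = (£222,609.03×0.128 − £3,820.00) / (£222,609.03 + £3,820.00) = 0.108970

10.90%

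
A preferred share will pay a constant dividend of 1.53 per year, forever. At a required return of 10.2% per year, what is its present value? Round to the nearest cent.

15.00

Level perpetuity: PV = C / r = 1.53 / 0.102 = 15.00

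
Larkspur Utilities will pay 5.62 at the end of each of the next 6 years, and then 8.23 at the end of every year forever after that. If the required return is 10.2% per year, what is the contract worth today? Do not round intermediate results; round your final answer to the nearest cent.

69.39

PV of 6-year annuity: 5.62 × [1 − (1+0.102)^−6] / 0.102 = 24.33377
Perpetuity value at year 6: 8.23 / 0.102 = 80.68627
PV of perpetuity: 80.68627 / (1+0.102)^6 = 45.05159
Total PV = 24.33377 + 45.05159 = 69.38536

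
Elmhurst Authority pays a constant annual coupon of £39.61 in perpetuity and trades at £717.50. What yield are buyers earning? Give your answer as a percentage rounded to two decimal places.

5.52%

P = C/r ⇒ r = C/P = £39.61/£717.50 = 0.055206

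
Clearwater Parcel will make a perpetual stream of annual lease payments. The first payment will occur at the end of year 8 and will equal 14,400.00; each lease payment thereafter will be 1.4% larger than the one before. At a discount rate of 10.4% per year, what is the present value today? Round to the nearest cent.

80045.42

Value at end of year 7: C₁ / (r − g) = 14,400.00 / (0.104 − 0.014) = 160,000.0000
Discount to today: PV = 160,000.0000 / (1 + 0.104)^7 = 160,000.0000 / 1.998865 = 80,045.42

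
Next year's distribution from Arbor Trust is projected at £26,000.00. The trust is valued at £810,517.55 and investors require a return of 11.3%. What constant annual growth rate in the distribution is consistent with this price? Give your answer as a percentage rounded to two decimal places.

P = D₁/(r−g) ⇒ g = r − D₁/P = 0.113 − £26,000.00/£810,517.55 = 0.080922

8.09%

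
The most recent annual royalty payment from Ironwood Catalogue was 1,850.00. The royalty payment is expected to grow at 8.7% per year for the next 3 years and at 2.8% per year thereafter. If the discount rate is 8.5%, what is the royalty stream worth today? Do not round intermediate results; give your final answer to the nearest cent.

39120.25

D_1 = 2010.95000
D_2 = 2185.90265
D_3 = 2376.07618
Terminal value at year 3: TV = D_3×(1+g_2)/(r−g_2) = 2442.60631/0.057 = 42852.74234
P_0 = D_1/(1+r)^1 + D_2/(1+r)^2 + D_3/(1+r)^3 + TV/(1+r)^3
    = 1853.41014 + 1856.82656 + 1860.24928 + 33549.75902 = 39120.24501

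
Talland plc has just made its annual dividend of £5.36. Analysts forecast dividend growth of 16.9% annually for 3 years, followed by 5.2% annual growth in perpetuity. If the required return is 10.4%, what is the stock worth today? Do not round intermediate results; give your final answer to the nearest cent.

D_1 = 6.26584
D_2 = 7.32477
D_3 = 8.56265
Terminal value at year 3: TV = D_3×(1+g_2)/(r−g_2) = 9.00791/0.052 = 173.22905
P_0 = D_1/(1+r)^1 + D_2/(1+r)^2 + D_3/(1+r)^3 + TV/(1+r)^3
    = 5.67558 + 6.00974 + 6.36357 + 128.74000 = 146.78889

£146.79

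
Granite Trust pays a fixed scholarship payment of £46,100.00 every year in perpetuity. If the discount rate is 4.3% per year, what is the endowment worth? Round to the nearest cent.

Level perpetuity: PV = C / r = £46,100.00 / 0.043 = £1,072,093.02

£1072093.02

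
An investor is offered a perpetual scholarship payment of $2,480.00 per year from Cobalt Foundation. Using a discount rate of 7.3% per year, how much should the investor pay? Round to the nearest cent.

$33972.60

Level perpetuity: PV = C / r = $2,480.00 / 0.073 = $33,972.60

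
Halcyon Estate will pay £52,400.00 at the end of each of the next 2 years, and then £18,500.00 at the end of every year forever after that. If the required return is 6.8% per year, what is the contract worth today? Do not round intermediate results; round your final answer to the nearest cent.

PV of 2-year annuity: £52,400.00 × [1 − (1+0.068)^−2] / 0.068 = 95003.43672
Perpetuity value at year 2: £18,500.00 / 0.068 = 272058.82353
PV of perpetuity: 272058.82353 / (1+0.068)^2 = 238517.53385
Total PV = 95003.43672 + 238517.53385 = 333520.97056

£333520.97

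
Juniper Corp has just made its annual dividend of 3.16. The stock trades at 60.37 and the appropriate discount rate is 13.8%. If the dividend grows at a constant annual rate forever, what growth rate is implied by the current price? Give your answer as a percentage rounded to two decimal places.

8.14%

P = D₀(1+g)/(r−g) ⇒ P(r−g) = D₀(1+g) ⇒ g(P+D₀) = P·r − D₀
g = (P·r − D₀)/(P + D₀) = (60.37×0.138 − 3.16) / (60.37 + 3.16) = 0.081396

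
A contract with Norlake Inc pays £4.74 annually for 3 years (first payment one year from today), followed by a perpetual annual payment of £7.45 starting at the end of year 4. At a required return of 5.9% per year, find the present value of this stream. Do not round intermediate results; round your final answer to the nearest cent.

PV of 3-year annuity: £4.74 × [1 − (1+0.059)^−3] / 0.059 = 12.69355
Perpetuity value at year 3: £7.45 / 0.059 = 126.27119
PV of perpetuity: 126.27119 / (1+0.059)^3 = 106.32035
Total PV = 12.69355 + 106.32035 = 119.01390

£119.01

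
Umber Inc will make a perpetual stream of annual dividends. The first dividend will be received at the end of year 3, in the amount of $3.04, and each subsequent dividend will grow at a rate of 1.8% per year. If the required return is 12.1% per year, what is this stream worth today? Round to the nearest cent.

Value at end of year 2: C₁ / (r − g) = $3.04 / (0.121 − 0.018) = $29.5146
Discount to today: PV = $29.5146 / (1 + 0.121)^2 = $29.5146 / 1.256641 = $23.49

$23.49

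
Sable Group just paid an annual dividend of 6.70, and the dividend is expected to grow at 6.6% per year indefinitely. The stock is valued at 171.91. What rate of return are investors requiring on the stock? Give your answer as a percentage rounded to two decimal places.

10.75%

D₁ = 6.70 × 1.066 = 7.1422
P = D₁/(r − g) ⇒ r = D₁/P + g = 7.1422/171.91 + 0.066 = 0.041546 + 0.066 = 0.107546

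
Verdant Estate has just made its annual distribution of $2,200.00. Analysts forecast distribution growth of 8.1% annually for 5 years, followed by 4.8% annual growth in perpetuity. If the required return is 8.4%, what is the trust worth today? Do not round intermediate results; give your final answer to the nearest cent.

$74072.12

D_1 = 2378.20000
D_2 = 2570.83420
D_3 = 2779.07177
D_4 = 3004.17658
D_5 = 3247.51489
Terminal value at year 5: TV = D_5×(1+g_2)/(r−g_2) = 3403.39560/0.036 = 94538.76671
P_0 = D_1/(1+r)^1 + D_2/(1+r)^2 + D_3/(1+r)^3 + D_4/(1+r)^4 + D_5/(1+r)^5 + TV/(1+r)^5
    = 2193.91144 + 2187.83973 + 2181.78482 + 2175.74667 + 2169.72523 + 63163.11232 = 74072.12022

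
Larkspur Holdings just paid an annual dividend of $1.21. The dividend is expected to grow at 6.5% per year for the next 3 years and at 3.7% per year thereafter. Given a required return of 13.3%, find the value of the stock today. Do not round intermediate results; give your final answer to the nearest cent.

$14.07

D_1 = 1.28865
D_2 = 1.37241
D_3 = 1.46162
Terminal value at year 3: TV = D_3×(1+g_2)/(r−g_2) = 1.51570/0.096 = 15.78853
P_0 = D_1/(1+r)^1 + D_2/(1+r)^2 + D_3/(1+r)^3 + TV/(1+r)^3
    = 1.13738 + 1.06912 + 1.00495 + 10.85555 = 14.06700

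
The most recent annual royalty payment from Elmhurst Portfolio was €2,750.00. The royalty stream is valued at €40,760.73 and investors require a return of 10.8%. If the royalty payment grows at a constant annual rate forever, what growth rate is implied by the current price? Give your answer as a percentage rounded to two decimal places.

3.80%

P = D₀(1+g)/(r−g) ⇒ P(r−g) = D₀(1+g) ⇒ g(P+D₀) = P·r − D₀
g = (P·r − D₀)/(P + D₀) = (€40,760.73×0.108 − €2,750.00) / (€40,760.73 + €2,750.00) = 0.037971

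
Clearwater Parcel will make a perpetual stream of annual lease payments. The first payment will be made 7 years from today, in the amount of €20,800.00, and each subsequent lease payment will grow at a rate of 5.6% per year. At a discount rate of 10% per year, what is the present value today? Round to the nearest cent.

€266842.22

Value at end of year 6: C₁ / (r − g) = €20,800.00 / (0.1 − 0.056) = €472,727.2727
Discount to today: PV = €472,727.2727 / (1 + 0.1)^6 = €472,727.2727 / 1.771561 = €266,842.22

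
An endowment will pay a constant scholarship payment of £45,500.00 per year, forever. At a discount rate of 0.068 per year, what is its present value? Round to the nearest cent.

Level perpetuity: PV = C / r = £45,500.00 / 0.068 = £669,117.65

£669117.65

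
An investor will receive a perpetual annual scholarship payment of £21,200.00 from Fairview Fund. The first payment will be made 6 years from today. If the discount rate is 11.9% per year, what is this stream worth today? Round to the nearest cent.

£101540.31

Value at end of year 5: C / r = £21,200.00 / 0.119 = £178,151.2605
Discount to today: PV = £178,151.2605 / (1 + 0.119)^5 = £178,151.2605 / 1.754488 = £101,540.31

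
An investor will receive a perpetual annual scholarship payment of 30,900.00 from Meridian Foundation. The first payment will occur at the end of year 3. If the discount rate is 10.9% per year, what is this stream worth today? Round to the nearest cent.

Value at end of year 2: C / r = 30,900.00 / 0.109 = 283,486.2385
Discount to today: PV = 283,486.2385 / (1 + 0.109)^2 = 283,486.2385 / 1.229881 = 230,498.92

230498.92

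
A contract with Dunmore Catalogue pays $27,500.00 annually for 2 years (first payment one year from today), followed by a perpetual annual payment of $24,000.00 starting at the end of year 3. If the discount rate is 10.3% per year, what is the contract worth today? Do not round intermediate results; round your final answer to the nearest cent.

$239059.72

PV of 2-year annuity: $27,500.00 × [1 − (1+0.103)^−2] / 0.103 = 47535.81471
Perpetuity value at year 2: $24,000.00 / 0.103 = 233009.70874
PV of perpetuity: 233009.70874 / (1+0.103)^2 = 191523.90681
Total PV = 47535.81471 + 191523.90681 = 239059.72152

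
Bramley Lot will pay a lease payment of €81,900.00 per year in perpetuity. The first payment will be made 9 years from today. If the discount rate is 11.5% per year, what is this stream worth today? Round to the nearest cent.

€298117.26

Value at end of year 8: C / r = €81,900.00 / 0.115 = €712,173.9130
Discount to today: PV = €712,173.9130 / (1 + 0.115)^8 = €712,173.9130 / 2.388905 = €298,117.26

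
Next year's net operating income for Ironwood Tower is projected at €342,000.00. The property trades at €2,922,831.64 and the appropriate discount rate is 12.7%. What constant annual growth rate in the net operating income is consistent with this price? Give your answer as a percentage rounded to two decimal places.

P = D₁/(r−g) ⇒ g = r − D₁/P = 0.127 − €342,000.00/€2,922,831.64 = 0.009990

1.00%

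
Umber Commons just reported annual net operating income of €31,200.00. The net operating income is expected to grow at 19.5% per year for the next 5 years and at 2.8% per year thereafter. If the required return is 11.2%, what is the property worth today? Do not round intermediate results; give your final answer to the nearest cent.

€741856.34

D_1 = 37284.00000
D_2 = 44554.38000
D_3 = 53242.48410
D_4 = 63624.76850
D_5 = 76031.59836
Terminal value at year 5: TV = D_5×(1+g_2)/(r−g_2) = 78160.48311/0.084 = 930481.94180
P_0 = D_1/(1+r)^1 + D_2/(1+r)^2 + D_3/(1+r)^3 + D_4/(1+r)^4 + D_5/(1+r)^5 + TV/(1+r)^5
    = 33528.77698 + 36031.37454 + 38720.76671 + 41610.89587 + 44716.74512 + 547247.78548 = 741856.34470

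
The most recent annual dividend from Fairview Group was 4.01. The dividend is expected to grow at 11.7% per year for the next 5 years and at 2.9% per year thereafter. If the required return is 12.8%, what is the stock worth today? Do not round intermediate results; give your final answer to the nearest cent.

59.16

D_1 = 4.47917
D_2 = 5.00323
D_3 = 5.58861
D_4 = 6.24248
D_5 = 6.97285
Terminal value at year 5: TV = D_5×(1+g_2)/(r−g_2) = 7.17506/0.099 = 72.47537
P_0 = D_1/(1+r)^1 + D_2/(1+r)^2 + D_3/(1+r)^3 + D_4/(1+r)^4 + D_5/(1+r)^5 + TV/(1+r)^5
    = 3.97090 + 3.93217 + 3.89383 + 3.85585 + 3.81825 + 39.68669 = 59.15770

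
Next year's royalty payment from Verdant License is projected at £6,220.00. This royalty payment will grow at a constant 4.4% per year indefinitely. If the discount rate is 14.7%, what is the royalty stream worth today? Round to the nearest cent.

£60388.35

Growing perpetuity: P = D₁ / (r − g) = £6,220.0000 / (0.147 − 0.044) = £60,388.35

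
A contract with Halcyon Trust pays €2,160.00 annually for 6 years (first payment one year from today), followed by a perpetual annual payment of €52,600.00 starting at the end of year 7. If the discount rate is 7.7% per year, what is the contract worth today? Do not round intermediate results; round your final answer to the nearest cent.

PV of 6-year annuity: €2,160.00 × [1 − (1+0.077)^−6] / 0.077 = 10076.95190
Perpetuity value at year 6: €52,600.00 / 0.077 = 683116.88312
PV of perpetuity: 683116.88312 / (1+0.077)^6 = 437724.44344
Total PV = 10076.95190 + 437724.44344 = 447801.39533

€447801.40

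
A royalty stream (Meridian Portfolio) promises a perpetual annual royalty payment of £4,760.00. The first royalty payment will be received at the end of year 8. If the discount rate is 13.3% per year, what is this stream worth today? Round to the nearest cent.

£14932.96

Value at end of year 7: C / r = £4,760.00 / 0.133 = £35,789.4737
Discount to today: PV = £35,789.4737 / (1 + 0.133)^7 = £35,789.4737 / 2.396676 = £14,932.96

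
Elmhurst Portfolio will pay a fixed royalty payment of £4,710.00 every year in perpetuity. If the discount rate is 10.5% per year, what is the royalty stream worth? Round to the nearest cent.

Level perpetuity: PV = C / r = £4,710.00 / 0.105 = £44,857.14

£44857.14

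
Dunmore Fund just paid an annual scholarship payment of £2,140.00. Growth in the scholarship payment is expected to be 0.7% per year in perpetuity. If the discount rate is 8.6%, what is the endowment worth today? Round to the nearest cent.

D₁ = D₀ × (1 + g) = £2,140.00 × 1.007 = £2,154.9800
Growing perpetuity: P = D₁ / (r − g) = £2,154.9800 / (0.086 − 0.007) = £27,278.23

£27278.23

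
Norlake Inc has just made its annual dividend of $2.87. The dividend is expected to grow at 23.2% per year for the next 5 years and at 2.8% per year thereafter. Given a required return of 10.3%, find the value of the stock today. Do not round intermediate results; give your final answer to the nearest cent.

$88.63

D_1 = 3.53584
D_2 = 4.35615
D_3 = 5.36678
D_4 = 6.61188
D_5 = 8.14583
Terminal value at year 5: TV = D_5×(1+g_2)/(r−g_2) = 8.37392/0.075 = 111.65220
P_0 = D_1/(1+r)^1 + D_2/(1+r)^2 + D_3/(1+r)^3 + D_4/(1+r)^4 + D_5/(1+r)^5 + TV/(1+r)^5
    = 3.20566 + 3.58057 + 3.99933 + 4.46707 + 4.98951 + 68.38955 = 88.63169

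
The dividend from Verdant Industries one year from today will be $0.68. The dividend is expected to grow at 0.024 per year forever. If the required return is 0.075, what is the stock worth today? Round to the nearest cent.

Growing perpetuity: P = D₁ / (r − g) = $0.6800 / (0.075 − 0.024) = $13.33

$13.33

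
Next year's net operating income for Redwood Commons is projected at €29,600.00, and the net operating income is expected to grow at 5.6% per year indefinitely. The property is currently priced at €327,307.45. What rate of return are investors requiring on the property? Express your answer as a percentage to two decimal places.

P = D₁/(r − g) ⇒ r = D₁/P + g = €29,600.0000/€327,307.45 + 0.056 = 0.090435 + 0.056 = 0.146435

14.64%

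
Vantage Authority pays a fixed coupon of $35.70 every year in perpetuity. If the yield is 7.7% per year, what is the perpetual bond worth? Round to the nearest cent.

Level perpetuity: PV = C / r = $35.70 / 0.077 = $463.64

$463.64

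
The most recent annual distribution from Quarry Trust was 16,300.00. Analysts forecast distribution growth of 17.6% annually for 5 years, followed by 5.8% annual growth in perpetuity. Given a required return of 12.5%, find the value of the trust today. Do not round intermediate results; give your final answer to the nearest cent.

414548.86

D_1 = 19168.80000
D_2 = 22542.50880
D_3 = 26509.99035
D_4 = 31175.74865
D_5 = 36662.68041
Terminal value at year 5: TV = D_5×(1+g_2)/(r−g_2) = 38789.11588/0.067 = 578942.02801
P_0 = D_1/(1+r)^1 + D_2/(1+r)^2 + D_3/(1+r)^3 + D_4/(1+r)^4 + D_5/(1+r)^5 + TV/(1+r)^5
    = 17038.93333 + 17811.36498 + 18618.81352 + 19462.86640 + 20345.18301 + 321271.69594 = 414548.85719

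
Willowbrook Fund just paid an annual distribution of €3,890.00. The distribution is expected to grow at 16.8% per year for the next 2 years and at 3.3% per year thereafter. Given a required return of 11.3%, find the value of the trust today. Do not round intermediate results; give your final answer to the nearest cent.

€63682.76

D_1 = 4543.52000
D_2 = 5306.83136
Terminal value at year 2: TV = D_2×(1+g_2)/(r−g_2) = 5481.95679/0.08 = 68524.45994
P_0 = D_1/(1+r)^1 + D_2/(1+r)^2 + TV/(1+r)^2
    = 4082.22821 + 4283.95557 + 55316.57632 = 63682.76011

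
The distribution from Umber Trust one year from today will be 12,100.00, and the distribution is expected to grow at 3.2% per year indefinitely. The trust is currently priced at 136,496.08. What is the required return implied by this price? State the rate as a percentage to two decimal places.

P = D₁/(r − g) ⇒ r = D₁/P + g = 12,100.0000/136,496.08 + 0.032 = 0.088647 + 0.032 = 0.120647

12.06%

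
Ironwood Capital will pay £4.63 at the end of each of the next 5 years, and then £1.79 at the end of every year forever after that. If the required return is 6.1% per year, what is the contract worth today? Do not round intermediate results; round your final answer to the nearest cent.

£41.27

PV of 5-year annuity: £4.63 × [1 − (1+0.061)^−5] / 0.061 = 19.45030
Perpetuity value at year 5: £1.79 / 0.061 = 29.34426
PV of perpetuity: 29.34426 / (1+0.061)^5 = 21.82460
Total PV = 19.45030 + 21.82460 = 41.27490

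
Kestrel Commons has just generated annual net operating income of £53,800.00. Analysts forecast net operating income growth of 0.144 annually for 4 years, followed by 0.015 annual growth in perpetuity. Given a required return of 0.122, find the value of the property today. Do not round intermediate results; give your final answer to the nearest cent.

£777523.55

D_1 = 61547.20000
D_2 = 70409.99680
D_3 = 80549.03634
D_4 = 92148.09757
Terminal value at year 4: TV = D_4×(1+g_2)/(r−g_2) = 93530.31904/0.107 = 874115.13117
P_0 = D_1/(1+r)^1 + D_2/(1+r)^2 + D_3/(1+r)^3 + D_4/(1+r)^4 + TV/(1+r)^4
    = 54854.90196 + 55930.48827 + 57027.16451 + 58145.34421 + 551565.64835 = 777523.54731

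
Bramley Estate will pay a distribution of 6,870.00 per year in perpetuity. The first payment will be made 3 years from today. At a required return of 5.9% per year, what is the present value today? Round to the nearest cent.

103827.60

Value at end of year 2: C / r = 6,870.00 / 0.059 = 116,440.6780
Discount to today: PV = 116,440.6780 / (1 + 0.059)^2 = 116,440.6780 / 1.121481 = 103,827.60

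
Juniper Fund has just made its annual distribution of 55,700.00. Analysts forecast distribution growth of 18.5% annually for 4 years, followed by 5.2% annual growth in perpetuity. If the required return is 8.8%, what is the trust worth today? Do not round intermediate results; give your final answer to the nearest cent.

2567565.89

D_1 = 66004.50000
D_2 = 78215.33250
D_3 = 92685.16901
D_4 = 109831.92528
Terminal value at year 4: TV = D_4×(1+g_2)/(r−g_2) = 115543.18539/0.036 = 3209532.92762
P_0 = D_1/(1+r)^1 + D_2/(1+r)^2 + D_3/(1+r)^3 + D_4/(1+r)^4 + TV/(1+r)^4
    = 60665.90074 + 66074.53343 + 71965.36959 + 78381.39978 + 2290478.68256 = 2567565.88609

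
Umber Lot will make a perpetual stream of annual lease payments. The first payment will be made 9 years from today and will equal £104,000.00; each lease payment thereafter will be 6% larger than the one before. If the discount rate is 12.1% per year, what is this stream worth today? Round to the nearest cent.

Value at end of year 8: C₁ / (r − g) = £104,000.00 / (0.121 − 0.06) = £1,704,918.0328
Discount to today: PV = £1,704,918.0328 / (1 + 0.121)^8 = £1,704,918.0328 / 2.493704 = £683,689.02

£683689.02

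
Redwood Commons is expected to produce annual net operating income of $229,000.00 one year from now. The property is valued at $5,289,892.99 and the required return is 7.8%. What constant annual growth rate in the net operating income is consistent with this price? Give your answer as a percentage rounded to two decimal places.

3.47%

P = D₁/(r−g) ⇒ g = r − D₁/P = 0.078 − $229,000.00/$5,289,892.99 = 0.034710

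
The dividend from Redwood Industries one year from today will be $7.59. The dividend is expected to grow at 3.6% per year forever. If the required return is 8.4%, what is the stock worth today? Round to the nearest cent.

Growing perpetuity: P = D₁ / (r − g) = $7.5900 / (0.084 − 0.036) = $158.13

$158.13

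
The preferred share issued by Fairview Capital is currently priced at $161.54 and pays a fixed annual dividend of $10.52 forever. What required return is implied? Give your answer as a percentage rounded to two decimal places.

P = C/r ⇒ r = C/P = $10.52/$161.54 = 0.065123

6.51%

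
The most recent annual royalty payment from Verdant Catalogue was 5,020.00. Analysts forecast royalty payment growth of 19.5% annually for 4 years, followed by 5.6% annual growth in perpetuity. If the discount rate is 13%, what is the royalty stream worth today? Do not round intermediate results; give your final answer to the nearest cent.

D_1 = 5998.90000
D_2 = 7168.68550
D_3 = 8566.57917
D_4 = 10237.06211
Terminal value at year 4: TV = D_4×(1+g_2)/(r−g_2) = 10810.33759/0.074 = 146085.64310
P_0 = D_1/(1+r)^1 + D_2/(1+r)^2 + D_3/(1+r)^3 + D_4/(1+r)^4 + TV/(1+r)^4
    = 5308.76106 + 5614.13227 + 5937.06909 + 6278.58191 + 89597.06076 = 112735.60509

112735.61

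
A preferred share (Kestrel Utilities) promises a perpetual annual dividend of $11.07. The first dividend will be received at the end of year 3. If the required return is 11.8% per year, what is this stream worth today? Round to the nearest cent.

$75.06

Value at end of year 2: C / r = $11.07 / 0.118 = $93.8136
Discount to today: PV = $93.8136 / (1 + 0.118)^2 = $93.8136 / 1.249924 = $75.06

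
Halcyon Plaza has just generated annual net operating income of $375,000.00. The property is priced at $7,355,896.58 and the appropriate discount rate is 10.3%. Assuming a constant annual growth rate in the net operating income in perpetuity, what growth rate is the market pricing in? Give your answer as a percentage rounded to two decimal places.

P = D₀(1+g)/(r−g) ⇒ P(r−g) = D₀(1+g) ⇒ g(P+D₀) = P·r − D₀
g = (P·r − D₀)/(P + D₀) = ($7,355,896.58×0.103 − $375,000.00) / ($7,355,896.58 + $375,000.00) = 0.049497

4.95%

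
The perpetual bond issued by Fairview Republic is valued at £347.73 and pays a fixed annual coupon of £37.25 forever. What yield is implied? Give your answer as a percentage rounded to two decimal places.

P = C/r ⇒ r = C/P = £37.25/£347.73 = 0.107123

10.71%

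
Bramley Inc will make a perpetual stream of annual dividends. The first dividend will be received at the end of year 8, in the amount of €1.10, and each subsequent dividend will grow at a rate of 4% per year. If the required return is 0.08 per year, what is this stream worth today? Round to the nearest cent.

Value at end of year 7: C₁ / (r − g) = €1.10 / (0.08 − 0.04) = €27.5000
Discount to today: PV = €27.5000 / (1 + 0.08)^7 = €27.5000 / 1.713824 = €16.05

€16.05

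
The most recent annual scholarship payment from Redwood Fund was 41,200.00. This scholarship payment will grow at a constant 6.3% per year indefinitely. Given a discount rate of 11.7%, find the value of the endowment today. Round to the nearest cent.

D₁ = D₀ × (1 + g) = 41,200.00 × 1.063 = 43,795.6000
Growing perpetuity: P = D₁ / (r − g) = 43,795.6000 / (0.117 − 0.063) = 811,029.63

811029.63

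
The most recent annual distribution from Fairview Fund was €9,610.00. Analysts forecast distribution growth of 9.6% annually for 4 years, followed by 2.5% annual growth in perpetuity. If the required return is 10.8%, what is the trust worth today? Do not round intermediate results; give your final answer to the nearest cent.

D_1 = 10532.56000
D_2 = 11543.68576
D_3 = 12651.87959
D_4 = 13866.46003
Terminal value at year 4: TV = D_4×(1+g_2)/(r−g_2) = 14213.12153/0.083 = 171242.42813
P_0 = D_1/(1+r)^1 + D_2/(1+r)^2 + D_3/(1+r)^3 + D_4/(1+r)^4 + TV/(1+r)^4
    = 9505.92058 + 9402.96837 + 9301.13117 + 9200.39689 + 113619.35923 = 151029.77624

€151029.78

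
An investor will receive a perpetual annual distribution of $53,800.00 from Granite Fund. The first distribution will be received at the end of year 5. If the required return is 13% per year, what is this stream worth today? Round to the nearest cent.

Value at end of year 4: C / r = $53,800.00 / 0.13 = $413,846.1538
Discount to today: PV = $413,846.1538 / (1 + 0.13)^4 = $413,846.1538 / 1.630474 = $253,819.60

$253819.60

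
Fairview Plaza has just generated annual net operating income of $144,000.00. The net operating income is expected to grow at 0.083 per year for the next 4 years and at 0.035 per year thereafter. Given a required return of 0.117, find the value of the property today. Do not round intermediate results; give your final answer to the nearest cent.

D_1 = 155952.00000
D_2 = 168896.01600
D_3 = 182914.38533
D_4 = 198096.27931
Terminal value at year 4: TV = D_4×(1+g_2)/(r−g_2) = 205029.64909/0.082 = 2500361.57422
P_0 = D_1/(1+r)^1 + D_2/(1+r)^2 + D_3/(1+r)^3 + D_4/(1+r)^4 + TV/(1+r)^4
    = 139616.83080 + 135367.07946 + 131246.68492 + 127251.70973 + 1606164.87276 = 2139647.17766

$2139647.18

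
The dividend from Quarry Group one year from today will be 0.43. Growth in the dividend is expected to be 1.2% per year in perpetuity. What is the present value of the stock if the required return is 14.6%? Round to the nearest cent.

3.21

Growing perpetuity: P = D₁ / (r − g) = 0.4300 / (0.146 − 0.012) = 3.21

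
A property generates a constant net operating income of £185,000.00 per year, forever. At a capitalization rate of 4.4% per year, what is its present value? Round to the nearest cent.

Level perpetuity: PV = C / r = £185,000.00 / 0.044 = £4,204,545.45

£4204545.45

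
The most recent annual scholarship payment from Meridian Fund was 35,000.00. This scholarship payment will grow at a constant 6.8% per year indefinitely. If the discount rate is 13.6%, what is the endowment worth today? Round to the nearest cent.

549705.88

D₁ = D₀ × (1 + g) = 35,000.00 × 1.068 = 37,380.0000
Growing perpetuity: P = D₁ / (r − g) = 37,380.0000 / (0.136 − 0.068) = 549,705.88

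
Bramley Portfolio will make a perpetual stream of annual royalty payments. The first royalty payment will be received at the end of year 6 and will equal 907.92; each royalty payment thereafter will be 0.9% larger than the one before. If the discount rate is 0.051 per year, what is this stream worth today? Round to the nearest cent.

Value at end of year 5: C₁ / (r − g) = 907.92 / (0.051 − 0.009) = 21,617.1429
Discount to today: PV = 21,617.1429 / (1 + 0.051)^5 = 21,617.1429 / 1.282371 = 16,857.17

16857.17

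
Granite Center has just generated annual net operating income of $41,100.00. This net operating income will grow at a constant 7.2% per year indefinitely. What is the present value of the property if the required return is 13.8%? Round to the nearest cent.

D₁ = D₀ × (1 + g) = $41,100.00 × 1.072 = $44,059.2000
Growing perpetuity: P = D₁ / (r − g) = $44,059.2000 / (0.138 − 0.072) = $667,563.64

$667563.64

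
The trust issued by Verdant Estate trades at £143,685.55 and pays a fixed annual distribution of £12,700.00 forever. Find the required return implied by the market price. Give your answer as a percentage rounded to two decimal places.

8.84%

P = C/r ⇒ r = C/P = £12,700.00/£143,685.55 = 0.088387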